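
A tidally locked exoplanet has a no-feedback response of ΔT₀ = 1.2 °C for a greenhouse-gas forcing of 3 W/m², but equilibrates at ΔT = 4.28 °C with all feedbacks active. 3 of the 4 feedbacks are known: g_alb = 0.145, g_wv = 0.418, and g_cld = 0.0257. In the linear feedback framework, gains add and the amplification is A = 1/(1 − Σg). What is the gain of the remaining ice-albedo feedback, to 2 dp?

Amplification A = ΔT/ΔT₀ = 4.28/1.2 = 3.567.
Total gain g = 1 − 1/A = 1 − 1/3.567 = 0.7197.
Known gains sum to 0.145 + 0.418 + 0.0257 = 0.5887.
g_ice = 0.7197 − 0.5887 = 0.13.

0.13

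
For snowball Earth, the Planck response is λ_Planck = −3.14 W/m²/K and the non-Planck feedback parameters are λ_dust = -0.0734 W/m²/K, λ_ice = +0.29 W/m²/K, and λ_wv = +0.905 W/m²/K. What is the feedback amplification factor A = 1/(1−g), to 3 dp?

Convert to gains: g_dust = -0.0734/3.14 = -0.02338; g_ice = 0.29/3.14 = 0.09236; g_wv = 0.905/3.14 = 0.2882.
Total gain g = 0.35718.
A = 1/(1 − 0.35718) = 1.556.

1.556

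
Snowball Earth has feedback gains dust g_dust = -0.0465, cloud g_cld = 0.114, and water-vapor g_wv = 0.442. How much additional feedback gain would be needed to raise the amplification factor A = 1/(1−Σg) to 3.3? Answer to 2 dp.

Current total gain = 0.5095.
Target gain for A = 3.3: g* = 1 − 1/3.3 = 0.697.
Additional gain needed = 0.697 − 0.5095 = 0.19.

0.19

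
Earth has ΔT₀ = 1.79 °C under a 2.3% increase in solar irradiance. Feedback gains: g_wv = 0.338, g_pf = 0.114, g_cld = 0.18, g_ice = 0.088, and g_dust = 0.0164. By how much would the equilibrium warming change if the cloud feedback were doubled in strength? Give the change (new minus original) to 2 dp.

Original: g = 0.7364, ΔT = 1.79/(1−0.7364) = 6.7906 °C.
With doubled cloud: g' = 0.9164, ΔT' = 1.79/(1−0.9164) = 21.4115 °C.
Change = 21.4115 − 6.7906 = 14.62 °C.

14.62 °C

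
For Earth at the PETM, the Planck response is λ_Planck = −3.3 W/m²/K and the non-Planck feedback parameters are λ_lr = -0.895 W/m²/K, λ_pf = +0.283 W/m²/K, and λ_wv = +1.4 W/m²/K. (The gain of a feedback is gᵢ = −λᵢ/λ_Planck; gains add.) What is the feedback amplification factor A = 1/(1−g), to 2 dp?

Convert to gains: g_lr = -0.895/3.3 = -0.2712; g_pf = 0.283/3.3 = 0.08576; g_wv = 1.4/3.3 = 0.4242.
Total gain g = 0.23876.
A = 1/(1 − 0.23876) = 1.31.

1.31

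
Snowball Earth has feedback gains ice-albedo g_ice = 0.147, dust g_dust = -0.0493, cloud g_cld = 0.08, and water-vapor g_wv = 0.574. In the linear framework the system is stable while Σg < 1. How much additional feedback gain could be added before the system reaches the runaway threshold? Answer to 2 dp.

0.25

Current total gain = 0.147 − 0.0493 + 0.08 + 0.574 = 0.7517.
Margin to runaway = 1 − 0.7517 = 0.25.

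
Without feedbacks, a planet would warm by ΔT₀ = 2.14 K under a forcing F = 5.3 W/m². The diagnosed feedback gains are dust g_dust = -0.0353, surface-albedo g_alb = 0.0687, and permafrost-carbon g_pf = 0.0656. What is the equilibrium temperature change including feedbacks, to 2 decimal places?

Total gain g = -0.0353 + 0.0687 + 0.0656 = 0.099.
Amplification A = 1/(1 − 0.099) = 1.11.
ΔT = 2.14 × 1.11 = 2.38 K.

2.38 K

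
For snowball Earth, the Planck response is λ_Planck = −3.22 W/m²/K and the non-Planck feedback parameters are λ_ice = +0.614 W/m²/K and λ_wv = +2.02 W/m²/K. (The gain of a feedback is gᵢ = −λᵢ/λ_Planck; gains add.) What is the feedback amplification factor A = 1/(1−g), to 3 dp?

5.495

Convert to gains: g_ice = 0.614/3.22 = 0.1907; g_wv = 2.02/3.22 = 0.6273.
Total gain g = 0.818.
A = 1/(1 − 0.818) = 5.495.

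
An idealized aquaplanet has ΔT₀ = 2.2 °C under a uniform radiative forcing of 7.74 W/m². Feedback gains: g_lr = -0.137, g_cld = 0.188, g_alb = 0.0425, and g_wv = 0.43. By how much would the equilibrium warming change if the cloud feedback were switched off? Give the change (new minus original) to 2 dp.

Original: g = 0.5235, ΔT = 2.2/(1−0.5235) = 4.6170 °C.
Without cloud: g' = 0.3355, ΔT' = 2.2/(1−0.3355) = 3.3108 °C.
Change = 3.3108 − 4.6170 = -1.31 °C.

-1.31 °C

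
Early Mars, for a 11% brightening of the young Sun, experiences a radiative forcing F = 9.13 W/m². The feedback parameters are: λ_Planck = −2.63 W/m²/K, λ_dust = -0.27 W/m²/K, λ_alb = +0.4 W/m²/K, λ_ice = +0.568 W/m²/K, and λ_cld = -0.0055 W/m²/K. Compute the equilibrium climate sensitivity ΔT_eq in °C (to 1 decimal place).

Net feedback parameter λ = (−2.63) + (-0.27) + (+0.4) + (+0.568) + (-0.0055) = -1.9375 W/m²/K.
ΔT = −F/λ = −9.13/(-1.9375) = 4.7 °C.

4.7 °C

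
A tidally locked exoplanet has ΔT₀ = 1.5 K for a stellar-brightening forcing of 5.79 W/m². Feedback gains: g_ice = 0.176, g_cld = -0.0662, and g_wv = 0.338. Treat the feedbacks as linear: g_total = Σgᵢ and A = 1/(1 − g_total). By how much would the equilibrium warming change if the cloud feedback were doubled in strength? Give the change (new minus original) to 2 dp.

Original: g = 0.4478, ΔT = 1.5/(1−0.4478) = 2.7164 K.
With doubled cloud: g' = 0.3816, ΔT' = 1.5/(1−0.3816) = 2.4256 K.
Change = 2.4256 − 2.7164 = -0.29 K.

-0.29 K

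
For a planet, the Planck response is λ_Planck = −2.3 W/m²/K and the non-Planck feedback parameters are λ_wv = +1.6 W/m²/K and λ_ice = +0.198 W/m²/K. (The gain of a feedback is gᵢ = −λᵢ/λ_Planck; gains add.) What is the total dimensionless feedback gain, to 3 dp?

Convert to gains: g_wv = 1.6/2.3 = 0.6957; g_ice = 0.198/2.3 = 0.08609.
Total gain g = 0.78179.

0.782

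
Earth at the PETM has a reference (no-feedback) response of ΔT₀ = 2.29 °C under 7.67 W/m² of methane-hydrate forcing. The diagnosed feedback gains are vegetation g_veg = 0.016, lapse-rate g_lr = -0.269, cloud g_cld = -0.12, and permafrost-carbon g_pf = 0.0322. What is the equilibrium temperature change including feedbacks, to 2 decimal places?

Total gain g = 0.016 − 0.269 − 0.12 + 0.0322 = -0.3408.
Amplification A = 1/(1 + 0.3408) = 0.7458.
ΔT = 2.29 × 0.7458 = 1.71 °C.

1.71 °C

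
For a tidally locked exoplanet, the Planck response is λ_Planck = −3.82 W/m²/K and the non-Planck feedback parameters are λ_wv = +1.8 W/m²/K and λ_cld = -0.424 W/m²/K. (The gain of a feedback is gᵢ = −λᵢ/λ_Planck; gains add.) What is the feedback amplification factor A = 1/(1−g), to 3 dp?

1.563

Convert to gains: g_wv = 1.8/3.82 = 0.4712; g_cld = -0.424/3.82 = -0.111.
Total gain g = 0.3602.
A = 1/(1 − 0.3602) = 1.563.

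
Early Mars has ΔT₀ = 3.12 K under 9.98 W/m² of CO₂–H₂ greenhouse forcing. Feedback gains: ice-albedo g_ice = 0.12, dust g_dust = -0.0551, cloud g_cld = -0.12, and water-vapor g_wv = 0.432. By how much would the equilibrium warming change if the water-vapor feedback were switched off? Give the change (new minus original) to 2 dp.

Original: g = 0.3769, ΔT = 3.12/(1−0.3769) = 5.0072 K.
Without water-vapor: g' = -0.0551, ΔT' = 3.12/(1+0.0551) = 2.9571 K.
Change = 2.9571 − 5.0072 = -2.05 K.

-2.05 K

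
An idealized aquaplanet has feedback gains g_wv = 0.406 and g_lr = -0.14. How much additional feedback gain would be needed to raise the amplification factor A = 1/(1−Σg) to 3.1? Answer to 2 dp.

Current total gain = 0.266.
Target gain for A = 3.1: g* = 1 − 1/3.1 = 0.6774.
Additional gain needed = 0.6774 − 0.266 = 0.41.

0.41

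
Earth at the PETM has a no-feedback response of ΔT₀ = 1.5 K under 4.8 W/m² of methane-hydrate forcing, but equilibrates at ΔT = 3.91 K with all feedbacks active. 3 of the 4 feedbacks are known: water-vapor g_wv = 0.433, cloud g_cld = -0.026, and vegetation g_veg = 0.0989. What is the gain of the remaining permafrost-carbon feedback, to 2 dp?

0.11

Amplification A = ΔT/ΔT₀ = 3.91/1.5 = 2.607.
Total gain g = 1 − 1/A = 1 − 1/2.607 = 0.6164.
Known gains sum to 0.433 − 0.026 + 0.0989 = 0.5059.
g_pf = 0.6164 − 0.5059 = 0.11.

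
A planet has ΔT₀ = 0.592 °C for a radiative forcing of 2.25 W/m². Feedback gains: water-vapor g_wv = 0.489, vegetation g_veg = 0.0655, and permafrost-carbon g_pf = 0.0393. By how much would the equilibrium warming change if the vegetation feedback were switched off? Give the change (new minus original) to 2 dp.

-0.20 °C

Original: g = 0.5938, ΔT = 0.592/(1−0.5938) = 1.4574 °C.
Without vegetation: g' = 0.5283, ΔT' = 0.592/(1−0.5283) = 1.2550 °C.
Change = 1.2550 − 1.4574 = -0.20 °C.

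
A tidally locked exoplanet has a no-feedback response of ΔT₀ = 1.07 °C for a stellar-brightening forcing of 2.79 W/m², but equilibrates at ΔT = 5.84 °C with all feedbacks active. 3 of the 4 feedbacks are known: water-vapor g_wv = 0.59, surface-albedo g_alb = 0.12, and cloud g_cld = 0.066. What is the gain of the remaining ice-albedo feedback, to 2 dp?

0.04

Amplification A = ΔT/ΔT₀ = 5.84/1.07 = 5.458.
Total gain g = 1 − 1/A = 1 − 1/5.458 = 0.8168.
Known gains sum to 0.59 + 0.12 + 0.066 = 0.776.
g_ice = 0.8168 − 0.776 = 0.04.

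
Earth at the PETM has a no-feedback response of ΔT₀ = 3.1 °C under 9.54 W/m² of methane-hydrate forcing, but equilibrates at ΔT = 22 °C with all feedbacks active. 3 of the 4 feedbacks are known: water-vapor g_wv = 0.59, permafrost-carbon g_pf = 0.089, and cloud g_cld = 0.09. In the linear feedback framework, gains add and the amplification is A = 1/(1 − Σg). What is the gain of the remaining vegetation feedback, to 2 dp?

Amplification A = ΔT/ΔT₀ = 22/3.1 = 7.097.
Total gain g = 1 − 1/A = 1 − 1/7.097 = 0.8591.
Known gains sum to 0.59 + 0.089 + 0.09 = 0.769.
g_veg = 0.8591 − 0.769 = 0.09.

0.09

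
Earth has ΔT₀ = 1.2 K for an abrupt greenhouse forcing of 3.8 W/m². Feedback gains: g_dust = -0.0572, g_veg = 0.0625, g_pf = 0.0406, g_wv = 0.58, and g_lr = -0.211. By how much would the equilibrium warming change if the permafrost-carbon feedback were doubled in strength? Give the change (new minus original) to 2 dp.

0.15 K

Original: g = 0.4149, ΔT = 1.2/(1−0.4149) = 2.0509 K.
With doubled permafrost-carbon: g' = 0.4555, ΔT' = 1.2/(1−0.4555) = 2.2039 K.
Change = 2.2039 − 2.0509 = 0.15 K.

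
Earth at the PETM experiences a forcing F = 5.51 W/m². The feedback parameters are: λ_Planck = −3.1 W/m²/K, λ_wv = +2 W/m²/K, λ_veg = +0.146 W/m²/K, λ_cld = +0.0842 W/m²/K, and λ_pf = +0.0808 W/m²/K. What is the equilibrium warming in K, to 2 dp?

6.98 K

Net feedback parameter λ = (−3.1) + (+2) + (+0.146) + (+0.0842) + (+0.0808) = -0.789 W/m²/K.
ΔT = −F/λ = −5.51/(-0.789) = 6.98 K.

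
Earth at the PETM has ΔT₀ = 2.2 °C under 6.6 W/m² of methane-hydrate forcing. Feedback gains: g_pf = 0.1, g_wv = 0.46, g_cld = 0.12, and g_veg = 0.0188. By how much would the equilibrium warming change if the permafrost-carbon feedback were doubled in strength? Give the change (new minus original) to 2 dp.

3.63 °C

Original: g = 0.6988, ΔT = 2.2/(1−0.6988) = 7.3041 °C.
With doubled permafrost-carbon: g' = 0.7988, ΔT' = 2.2/(1−0.7988) = 10.9344 °C.
Change = 10.9344 − 7.3041 = 3.63 °C.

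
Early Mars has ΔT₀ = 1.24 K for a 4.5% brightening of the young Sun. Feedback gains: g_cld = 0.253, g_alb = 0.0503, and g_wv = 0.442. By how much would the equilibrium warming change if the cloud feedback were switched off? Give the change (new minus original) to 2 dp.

-2.43 K

Original: g = 0.7453, ΔT = 1.24/(1−0.7453) = 4.8685 K.
Without cloud: g' = 0.4923, ΔT' = 1.24/(1−0.4923) = 2.4424 K.
Change = 2.4424 − 4.8685 = -2.43 K.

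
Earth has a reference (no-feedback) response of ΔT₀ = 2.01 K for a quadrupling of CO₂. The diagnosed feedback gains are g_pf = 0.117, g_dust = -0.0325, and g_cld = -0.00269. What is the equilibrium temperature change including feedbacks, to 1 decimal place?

Total gain g = 0.117 − 0.0325 − 0.00269 = 0.08181.
Amplification A = 1/(1 − 0.08181) = 1.089.
ΔT = 2.01 × 1.089 = 2.2 K.

2.2 K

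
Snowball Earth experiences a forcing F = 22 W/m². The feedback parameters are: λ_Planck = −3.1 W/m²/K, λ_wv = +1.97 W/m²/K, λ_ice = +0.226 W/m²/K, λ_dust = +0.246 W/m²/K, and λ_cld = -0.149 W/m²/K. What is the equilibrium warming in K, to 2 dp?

Net feedback parameter λ = (−3.1) + (+1.97) + (+0.226) + (+0.246) + (-0.149) = -0.807 W/m²/K.
ΔT = −F/λ = −22/(-0.807) = 27.26 K.

27.26 K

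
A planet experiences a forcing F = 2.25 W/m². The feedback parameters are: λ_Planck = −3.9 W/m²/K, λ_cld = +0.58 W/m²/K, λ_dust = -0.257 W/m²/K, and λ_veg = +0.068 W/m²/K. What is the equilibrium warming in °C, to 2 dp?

Net feedback parameter λ = (−3.9) + (+0.58) + (-0.257) + (+0.068) = -3.509 W/m²/K.
ΔT = −F/λ = −2.25/(-3.509) = 0.64 °C.

0.64 °C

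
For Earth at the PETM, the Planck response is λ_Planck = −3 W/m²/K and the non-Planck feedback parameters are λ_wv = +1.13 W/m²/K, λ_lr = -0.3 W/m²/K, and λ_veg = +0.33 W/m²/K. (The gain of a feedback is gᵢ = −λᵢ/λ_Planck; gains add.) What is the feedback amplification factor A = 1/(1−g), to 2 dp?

1.63

Convert to gains: g_wv = 1.13/3 = 0.3767; g_lr = -0.3/3 = -0.1; g_veg = 0.33/3 = 0.11.
Total gain g = 0.3867.
A = 1/(1 − 0.3867) = 1.63.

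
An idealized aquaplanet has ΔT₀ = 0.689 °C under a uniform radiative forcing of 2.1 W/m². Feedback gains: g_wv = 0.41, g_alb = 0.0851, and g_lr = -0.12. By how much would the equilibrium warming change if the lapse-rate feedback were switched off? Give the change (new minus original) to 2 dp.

Original: g = 0.3751, ΔT = 0.689/(1−0.3751) = 1.1026 °C.
Without lapse-rate: g' = 0.4951, ΔT' = 0.689/(1−0.4951) = 1.3646 °C.
Change = 1.3646 − 1.1026 = 0.26 °C.

0.26 °C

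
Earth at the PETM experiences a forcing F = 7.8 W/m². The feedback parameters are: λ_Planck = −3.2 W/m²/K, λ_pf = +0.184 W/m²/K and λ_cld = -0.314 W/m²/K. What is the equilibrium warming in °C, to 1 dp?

2.3 °C

Net feedback parameter λ = (−3.2) + (+0.184) + (-0.314) = -3.33 W/m²/K.
ΔT = −F/λ = −7.8/(-3.33) = 2.3 °C.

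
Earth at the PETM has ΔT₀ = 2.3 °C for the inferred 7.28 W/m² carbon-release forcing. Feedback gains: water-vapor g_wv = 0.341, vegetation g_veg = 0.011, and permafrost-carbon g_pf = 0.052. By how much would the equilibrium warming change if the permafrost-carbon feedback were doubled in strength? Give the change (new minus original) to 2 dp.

0.37 °C

Original: g = 0.404, ΔT = 2.3/(1−0.404) = 3.8591 °C.
With doubled permafrost-carbon: g' = 0.456, ΔT' = 2.3/(1−0.456) = 4.2279 °C.
Change = 4.2279 − 3.8591 = 0.37 °C.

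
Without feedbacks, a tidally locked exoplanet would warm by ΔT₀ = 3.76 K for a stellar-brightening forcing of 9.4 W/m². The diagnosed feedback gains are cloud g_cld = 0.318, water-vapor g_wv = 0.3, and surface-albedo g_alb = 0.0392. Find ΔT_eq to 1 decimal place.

Total gain g = 0.318 + 0.3 + 0.0392 = 0.6572.
Amplification A = 1/(1 − 0.6572) = 2.917.
ΔT = 3.76 × 2.917 = 11.0 K.

11.0 K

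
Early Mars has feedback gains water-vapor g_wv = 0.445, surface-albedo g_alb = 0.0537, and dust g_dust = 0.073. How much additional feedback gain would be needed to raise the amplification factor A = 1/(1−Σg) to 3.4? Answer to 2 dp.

0.13

Current total gain = 0.5717.
Target gain for A = 3.4: g* = 1 − 1/3.4 = 0.7059.
Additional gain needed = 0.7059 − 0.5717 = 0.13.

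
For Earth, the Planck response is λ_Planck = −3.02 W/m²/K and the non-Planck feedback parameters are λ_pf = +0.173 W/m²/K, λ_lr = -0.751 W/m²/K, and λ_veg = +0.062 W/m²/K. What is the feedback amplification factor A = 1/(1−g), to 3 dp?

Convert to gains: g_pf = 0.173/3.02 = 0.05728; g_lr = -0.751/3.02 = -0.2487; g_veg = 0.062/3.02 = 0.02053.
Total gain g = -0.17089.
A = 1/(1 + 0.17089) = 0.854.

0.854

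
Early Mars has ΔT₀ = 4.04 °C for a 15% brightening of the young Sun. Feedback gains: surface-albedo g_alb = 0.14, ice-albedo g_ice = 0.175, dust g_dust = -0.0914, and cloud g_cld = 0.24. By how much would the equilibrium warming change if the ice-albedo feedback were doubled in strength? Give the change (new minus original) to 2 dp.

3.65 °C

Original: g = 0.4636, ΔT = 4.04/(1−0.4636) = 7.5317 °C.
With doubled ice-albedo: g' = 0.6386, ΔT' = 4.04/(1−0.6386) = 11.1787 °C.
Change = 11.1787 − 7.5317 = 3.65 °C.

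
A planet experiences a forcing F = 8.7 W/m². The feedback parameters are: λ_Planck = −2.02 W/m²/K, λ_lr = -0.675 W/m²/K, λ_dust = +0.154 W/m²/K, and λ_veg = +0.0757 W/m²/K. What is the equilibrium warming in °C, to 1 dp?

Net feedback parameter λ = (−2.02) + (-0.675) + (+0.154) + (+0.0757) = -2.4653 W/m²/K.
ΔT = −F/λ = −8.7/(-2.4653) = 3.5 °C.

3.5 °C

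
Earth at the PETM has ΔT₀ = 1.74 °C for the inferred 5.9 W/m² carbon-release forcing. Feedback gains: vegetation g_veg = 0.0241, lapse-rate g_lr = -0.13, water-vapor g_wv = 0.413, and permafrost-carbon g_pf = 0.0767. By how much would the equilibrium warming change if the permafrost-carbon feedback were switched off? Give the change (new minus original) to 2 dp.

-0.31 °C

Original: g = 0.3838, ΔT = 1.74/(1−0.3838) = 2.8238 °C.
Without permafrost-carbon: g' = 0.3071, ΔT' = 1.74/(1−0.3071) = 2.5112 °C.
Change = 2.5112 − 2.8238 = -0.31 °C.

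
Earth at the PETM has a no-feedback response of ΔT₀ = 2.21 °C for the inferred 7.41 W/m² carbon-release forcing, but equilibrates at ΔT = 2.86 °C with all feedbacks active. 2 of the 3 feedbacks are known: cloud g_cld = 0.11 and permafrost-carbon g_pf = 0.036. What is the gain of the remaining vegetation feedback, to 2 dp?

0.08

Amplification A = ΔT/ΔT₀ = 2.86/2.21 = 1.294.
Total gain g = 1 − 1/A = 1 − 1/1.294 = 0.2272.
Known gains sum to 0.11 + 0.036 = 0.146.
g_veg = 0.2272 − 0.146 = 0.08.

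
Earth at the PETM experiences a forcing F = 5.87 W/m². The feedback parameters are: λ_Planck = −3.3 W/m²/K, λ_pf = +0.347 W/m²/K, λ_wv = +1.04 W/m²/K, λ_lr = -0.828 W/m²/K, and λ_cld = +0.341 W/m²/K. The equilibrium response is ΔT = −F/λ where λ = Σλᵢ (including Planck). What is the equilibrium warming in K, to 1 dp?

2.4 K

Net feedback parameter λ = (−3.3) + (+0.347) + (+1.04) + (-0.828) + (+0.341) = -2.4 W/m²/K.
ΔT = −F/λ = −5.87/(-2.4) = 2.4 K.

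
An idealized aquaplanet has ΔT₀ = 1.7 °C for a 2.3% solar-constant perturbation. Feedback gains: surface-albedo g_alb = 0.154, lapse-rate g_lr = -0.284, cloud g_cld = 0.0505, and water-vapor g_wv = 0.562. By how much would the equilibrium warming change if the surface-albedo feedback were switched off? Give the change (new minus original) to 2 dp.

Original: g = 0.4825, ΔT = 1.7/(1−0.4825) = 3.2850 °C.
Without surface-albedo: g' = 0.3285, ΔT' = 1.7/(1−0.3285) = 2.5316 °C.
Change = 2.5316 − 3.2850 = -0.75 °C.

-0.75 °C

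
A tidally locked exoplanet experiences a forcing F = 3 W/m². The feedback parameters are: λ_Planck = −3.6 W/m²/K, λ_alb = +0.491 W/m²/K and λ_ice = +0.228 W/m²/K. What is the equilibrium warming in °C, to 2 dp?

Net feedback parameter λ = (−3.6) + (+0.491) + (+0.228) = -2.881 W/m²/K.
ΔT = −F/λ = −3/(-2.881) = 1.04 °C.

1.04 °C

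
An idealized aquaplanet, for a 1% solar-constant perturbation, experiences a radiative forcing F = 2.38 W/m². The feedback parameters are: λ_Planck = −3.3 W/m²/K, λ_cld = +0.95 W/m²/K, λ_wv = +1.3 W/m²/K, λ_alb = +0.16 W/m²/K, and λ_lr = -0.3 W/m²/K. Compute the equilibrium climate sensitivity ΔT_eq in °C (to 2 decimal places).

Net feedback parameter λ = (−3.3) + (+0.95) + (+1.3) + (+0.16) + (-0.3) = -1.19 W/m²/K.
ΔT = −F/λ = −2.38/(-1.19) = 2.00 °C.

2.00 °C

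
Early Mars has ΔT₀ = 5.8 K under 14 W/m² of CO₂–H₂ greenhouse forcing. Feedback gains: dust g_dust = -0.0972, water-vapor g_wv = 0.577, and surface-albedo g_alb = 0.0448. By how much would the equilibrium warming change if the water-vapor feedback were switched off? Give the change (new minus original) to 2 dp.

Original: g = 0.5246, ΔT = 5.8/(1−0.5246) = 12.2003 K.
Without water-vapor: g' = -0.0524, ΔT' = 5.8/(1+0.0524) = 5.5112 K.
Change = 5.5112 − 12.2003 = -6.69 K.

-6.69 K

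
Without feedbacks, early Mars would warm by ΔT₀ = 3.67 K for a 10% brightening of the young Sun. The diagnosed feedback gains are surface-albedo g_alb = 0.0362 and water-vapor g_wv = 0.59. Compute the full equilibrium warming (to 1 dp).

9.8 K

Total gain g = 0.0362 + 0.59 = 0.6262.
Amplification A = 1/(1 − 0.6262) = 2.675.
ΔT = 3.67 × 2.675 = 9.8 K.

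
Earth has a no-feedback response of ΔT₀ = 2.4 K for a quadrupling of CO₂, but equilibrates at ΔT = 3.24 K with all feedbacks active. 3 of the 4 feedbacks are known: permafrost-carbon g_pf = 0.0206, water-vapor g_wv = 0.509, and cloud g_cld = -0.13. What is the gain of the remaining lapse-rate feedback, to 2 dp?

Amplification A = ΔT/ΔT₀ = 3.24/2.4 = 1.35.
Total gain g = 1 − 1/A = 1 − 1/1.35 = 0.2593.
Known gains sum to 0.0206 + 0.509 − 0.13 = 0.3996.
g_lr = 0.2593 − 0.3996 = -0.14.

-0.14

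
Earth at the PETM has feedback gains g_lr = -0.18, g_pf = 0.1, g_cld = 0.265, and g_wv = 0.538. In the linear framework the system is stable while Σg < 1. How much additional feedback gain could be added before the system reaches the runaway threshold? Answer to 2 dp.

Current total gain = -0.18 + 0.1 + 0.265 + 0.538 = 0.723.
Margin to runaway = 1 − 0.723 = 0.28.

0.28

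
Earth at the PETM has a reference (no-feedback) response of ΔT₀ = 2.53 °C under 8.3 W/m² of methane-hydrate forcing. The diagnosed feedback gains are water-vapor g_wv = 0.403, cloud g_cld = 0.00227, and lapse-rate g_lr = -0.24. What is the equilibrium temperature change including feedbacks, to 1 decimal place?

Total gain g = 0.403 + 0.00227 − 0.24 = 0.16527.
Amplification A = 1/(1 − 0.16527) = 1.198.
ΔT = 2.53 × 1.198 = 3.0 °C.

3.0 °C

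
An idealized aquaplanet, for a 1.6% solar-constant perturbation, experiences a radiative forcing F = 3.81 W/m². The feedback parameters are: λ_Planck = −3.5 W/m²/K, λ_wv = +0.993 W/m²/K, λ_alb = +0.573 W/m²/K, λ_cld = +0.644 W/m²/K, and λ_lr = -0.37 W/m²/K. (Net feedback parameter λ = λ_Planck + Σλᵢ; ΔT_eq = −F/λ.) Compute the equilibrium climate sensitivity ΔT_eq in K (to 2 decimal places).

2.30 K

Net feedback parameter λ = (−3.5) + (+0.993) + (+0.573) + (+0.644) + (-0.37) = -1.66 W/m²/K.
ΔT = −F/λ = −3.81/(-1.66) = 2.30 K.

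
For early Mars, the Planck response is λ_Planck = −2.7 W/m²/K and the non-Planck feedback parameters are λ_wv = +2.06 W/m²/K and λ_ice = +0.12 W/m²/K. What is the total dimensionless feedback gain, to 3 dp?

0.807

Convert to gains: g_wv = 2.06/2.7 = 0.763; g_ice = 0.12/2.7 = 0.04444.
Total gain g = 0.80744.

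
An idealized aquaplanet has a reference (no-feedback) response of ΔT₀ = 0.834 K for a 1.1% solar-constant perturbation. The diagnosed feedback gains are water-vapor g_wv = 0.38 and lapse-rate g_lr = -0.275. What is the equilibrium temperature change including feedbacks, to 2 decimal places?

Total gain g = 0.38 − 0.275 = 0.105.
Amplification A = 1/(1 − 0.105) = 1.117.
ΔT = 0.834 × 1.117 = 0.93 K.

0.93 K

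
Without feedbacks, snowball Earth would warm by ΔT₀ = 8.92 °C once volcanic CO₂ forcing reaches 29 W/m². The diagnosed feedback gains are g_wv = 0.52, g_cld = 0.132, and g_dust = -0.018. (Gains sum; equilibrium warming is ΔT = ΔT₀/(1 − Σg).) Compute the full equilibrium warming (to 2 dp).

24.37 °C

Total gain g = 0.52 + 0.132 − 0.018 = 0.634.
Amplification A = 1/(1 − 0.634) = 2.732.
ΔT = 8.92 × 2.732 = 24.37 °C.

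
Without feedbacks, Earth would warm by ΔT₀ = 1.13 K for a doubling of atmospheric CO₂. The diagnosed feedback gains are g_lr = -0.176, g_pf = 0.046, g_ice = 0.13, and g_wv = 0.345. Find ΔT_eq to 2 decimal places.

1.73 K

Total gain g = -0.176 + 0.046 + 0.13 + 0.345 = 0.345.
Amplification A = 1/(1 − 0.345) = 1.527.
ΔT = 1.13 × 1.527 = 1.73 K.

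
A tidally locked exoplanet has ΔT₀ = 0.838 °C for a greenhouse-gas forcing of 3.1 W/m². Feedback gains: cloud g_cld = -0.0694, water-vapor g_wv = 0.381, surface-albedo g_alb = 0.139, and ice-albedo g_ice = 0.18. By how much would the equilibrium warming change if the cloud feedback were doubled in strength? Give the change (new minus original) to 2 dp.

-0.36 °C

Original: g = 0.6306, ΔT = 0.838/(1−0.6306) = 2.2685 °C.
With doubled cloud: g' = 0.5612, ΔT' = 0.838/(1−0.5612) = 1.9098 °C.
Change = 1.9098 − 2.2685 = -0.36 °C.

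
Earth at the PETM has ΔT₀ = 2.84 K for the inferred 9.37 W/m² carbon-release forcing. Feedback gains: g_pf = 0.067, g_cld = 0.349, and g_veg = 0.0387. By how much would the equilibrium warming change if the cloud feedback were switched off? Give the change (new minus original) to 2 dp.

Original: g = 0.4547, ΔT = 2.84/(1−0.4547) = 5.2081 K.
Without cloud: g' = 0.1057, ΔT' = 2.84/(1−0.1057) = 3.1757 K.
Change = 3.1757 − 5.2081 = -2.03 K.

-2.03 K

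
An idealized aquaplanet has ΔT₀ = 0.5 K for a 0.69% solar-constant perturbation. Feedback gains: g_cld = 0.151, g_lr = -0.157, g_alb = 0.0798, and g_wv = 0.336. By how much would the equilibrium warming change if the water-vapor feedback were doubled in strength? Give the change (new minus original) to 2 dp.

1.12 K

Original: g = 0.4098, ΔT = 0.5/(1−0.4098) = 0.8472 K.
With doubled water-vapor: g' = 0.7458, ΔT' = 0.5/(1−0.7458) = 1.9670 K.
Change = 1.9670 − 0.8472 = 1.12 K.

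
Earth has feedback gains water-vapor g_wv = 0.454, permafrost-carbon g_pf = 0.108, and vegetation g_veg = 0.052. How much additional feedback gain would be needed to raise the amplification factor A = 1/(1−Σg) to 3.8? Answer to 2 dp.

Current total gain = 0.614.
Target gain for A = 3.8: g* = 1 − 1/3.8 = 0.7368.
Additional gain needed = 0.7368 − 0.614 = 0.12.

0.12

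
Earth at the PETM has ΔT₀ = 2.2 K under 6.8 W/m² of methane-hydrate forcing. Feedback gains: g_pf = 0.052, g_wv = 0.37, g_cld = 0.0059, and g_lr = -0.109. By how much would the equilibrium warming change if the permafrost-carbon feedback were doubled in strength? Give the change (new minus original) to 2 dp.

Original: g = 0.3189, ΔT = 2.2/(1−0.3189) = 3.2301 K.
With doubled permafrost-carbon: g' = 0.3709, ΔT' = 2.2/(1−0.3709) = 3.4971 K.
Change = 3.4971 − 3.2301 = 0.27 K.

0.27 K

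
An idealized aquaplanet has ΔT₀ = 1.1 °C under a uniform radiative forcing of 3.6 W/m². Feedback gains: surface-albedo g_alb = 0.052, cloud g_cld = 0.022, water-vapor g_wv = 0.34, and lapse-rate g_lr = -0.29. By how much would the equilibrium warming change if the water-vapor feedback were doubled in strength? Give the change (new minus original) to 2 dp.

Original: g = 0.124, ΔT = 1.1/(1−0.124) = 1.2557 °C.
With doubled water-vapor: g' = 0.464, ΔT' = 1.1/(1−0.464) = 2.0522 °C.
Change = 2.0522 − 1.2557 = 0.80 °C.

0.80 °C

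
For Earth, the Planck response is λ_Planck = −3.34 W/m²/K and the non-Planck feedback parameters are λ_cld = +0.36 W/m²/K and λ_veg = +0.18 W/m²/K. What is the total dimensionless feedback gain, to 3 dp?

0.162

Convert to gains: g_cld = 0.36/3.34 = 0.1078; g_veg = 0.18/3.34 = 0.05389.
Total gain g = 0.16169.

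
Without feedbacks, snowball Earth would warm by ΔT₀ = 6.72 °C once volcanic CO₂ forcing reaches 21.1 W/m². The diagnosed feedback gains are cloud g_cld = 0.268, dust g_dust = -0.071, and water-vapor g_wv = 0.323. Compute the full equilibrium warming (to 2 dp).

14.00 °C

Total gain g = 0.268 − 0.071 + 0.323 = 0.52.
Amplification A = 1/(1 − 0.52) = 2.083.
ΔT = 6.72 × 2.083 = 14.00 °C.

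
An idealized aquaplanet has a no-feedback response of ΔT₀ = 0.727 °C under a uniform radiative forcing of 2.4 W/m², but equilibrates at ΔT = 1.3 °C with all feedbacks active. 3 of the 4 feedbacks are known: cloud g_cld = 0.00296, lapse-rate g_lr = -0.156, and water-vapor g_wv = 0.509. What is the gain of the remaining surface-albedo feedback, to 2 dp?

0.08

Amplification A = ΔT/ΔT₀ = 1.3/0.727 = 1.788.
Total gain g = 1 − 1/A = 1 − 1/1.788 = 0.4407.
Known gains sum to 0.00296 − 0.156 + 0.509 = 0.35596.
g_alb = 0.4407 − 0.35596 = 0.08.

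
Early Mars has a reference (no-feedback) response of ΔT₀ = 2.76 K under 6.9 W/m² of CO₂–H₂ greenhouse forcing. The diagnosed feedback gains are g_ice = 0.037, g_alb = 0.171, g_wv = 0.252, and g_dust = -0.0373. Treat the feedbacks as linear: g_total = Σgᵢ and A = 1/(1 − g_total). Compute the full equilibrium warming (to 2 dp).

Total gain g = 0.037 + 0.171 + 0.252 − 0.0373 = 0.4227.
Amplification A = 1/(1 − 0.4227) = 1.732.
ΔT = 2.76 × 1.732 = 4.78 K.

4.78 K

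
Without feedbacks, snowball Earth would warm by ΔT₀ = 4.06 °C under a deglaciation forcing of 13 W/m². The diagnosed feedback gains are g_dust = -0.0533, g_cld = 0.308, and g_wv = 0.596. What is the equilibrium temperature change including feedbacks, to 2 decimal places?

27.19 °C

Total gain g = -0.0533 + 0.308 + 0.596 = 0.8507.
Amplification A = 1/(1 − 0.8507) = 6.698.
ΔT = 4.06 × 6.698 = 27.19 °C.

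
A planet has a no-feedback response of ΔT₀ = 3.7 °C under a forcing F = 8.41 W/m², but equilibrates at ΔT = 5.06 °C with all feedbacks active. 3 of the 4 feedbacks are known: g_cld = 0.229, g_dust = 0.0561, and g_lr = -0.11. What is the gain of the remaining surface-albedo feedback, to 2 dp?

Amplification A = ΔT/ΔT₀ = 5.06/3.7 = 1.368.
Total gain g = 1 − 1/A = 1 − 1/1.368 = 0.269.
Known gains sum to 0.229 + 0.0561 − 0.11 = 0.1751.
g_alb = 0.269 − 0.1751 = 0.09.

0.09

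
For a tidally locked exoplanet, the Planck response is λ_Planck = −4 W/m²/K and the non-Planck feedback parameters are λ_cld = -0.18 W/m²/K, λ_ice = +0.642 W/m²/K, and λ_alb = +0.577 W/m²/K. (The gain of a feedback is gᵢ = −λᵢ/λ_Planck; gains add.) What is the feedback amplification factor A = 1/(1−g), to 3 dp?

Convert to gains: g_cld = -0.18/4 = -0.045; g_ice = 0.642/4 = 0.1605; g_alb = 0.577/4 = 0.1442.
Total gain g = 0.2597.
A = 1/(1 − 0.2597) = 1.351.

1.351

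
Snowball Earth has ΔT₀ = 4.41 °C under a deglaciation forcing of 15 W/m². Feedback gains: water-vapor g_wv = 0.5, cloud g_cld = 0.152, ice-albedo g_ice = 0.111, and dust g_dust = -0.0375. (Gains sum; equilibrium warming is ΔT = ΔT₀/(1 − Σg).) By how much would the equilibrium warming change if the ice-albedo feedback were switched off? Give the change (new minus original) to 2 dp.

Original: g = 0.7255, ΔT = 4.41/(1−0.7255) = 16.0656 °C.
Without ice-albedo: g' = 0.6145, ΔT' = 4.41/(1−0.6145) = 11.4397 °C.
Change = 11.4397 − 16.0656 = -4.63 °C.

-4.63 °C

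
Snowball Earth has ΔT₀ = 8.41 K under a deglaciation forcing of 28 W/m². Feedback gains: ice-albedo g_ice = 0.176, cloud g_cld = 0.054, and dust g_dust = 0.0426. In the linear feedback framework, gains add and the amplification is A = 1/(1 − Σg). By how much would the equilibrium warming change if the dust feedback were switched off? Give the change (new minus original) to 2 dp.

Original: g = 0.2726, ΔT = 8.41/(1−0.2726) = 11.5617 K.
Without dust: g' = 0.23, ΔT' = 8.41/(1−0.23) = 10.9221 K.
Change = 10.9221 − 11.5617 = -0.64 K.

-0.64 K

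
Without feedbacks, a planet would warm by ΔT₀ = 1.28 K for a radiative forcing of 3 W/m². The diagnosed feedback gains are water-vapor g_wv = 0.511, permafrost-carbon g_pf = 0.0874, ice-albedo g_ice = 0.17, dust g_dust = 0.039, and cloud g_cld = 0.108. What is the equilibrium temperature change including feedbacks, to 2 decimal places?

15.13 K

Total gain g = 0.511 + 0.0874 + 0.17 + 0.039 + 0.108 = 0.9154.
Amplification A = 1/(1 − 0.9154) = 11.82.
ΔT = 1.28 × 11.82 = 15.13 K.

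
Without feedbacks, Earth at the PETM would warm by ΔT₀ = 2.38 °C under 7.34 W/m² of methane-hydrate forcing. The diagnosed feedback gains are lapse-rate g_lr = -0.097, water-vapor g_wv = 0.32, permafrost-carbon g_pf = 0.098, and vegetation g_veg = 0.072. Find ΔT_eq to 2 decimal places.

Total gain g = -0.097 + 0.32 + 0.098 + 0.072 = 0.393.
Amplification A = 1/(1 − 0.393) = 1.647.
ΔT = 2.38 × 1.647 = 3.92 °C.

3.92 °C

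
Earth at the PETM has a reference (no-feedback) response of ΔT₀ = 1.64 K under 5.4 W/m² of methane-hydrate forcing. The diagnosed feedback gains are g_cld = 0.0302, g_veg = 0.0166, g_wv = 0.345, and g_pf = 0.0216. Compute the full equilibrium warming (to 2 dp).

Total gain g = 0.0302 + 0.0166 + 0.345 + 0.0216 = 0.4134.
Amplification A = 1/(1 − 0.4134) = 1.705.
ΔT = 1.64 × 1.705 = 2.80 K.

2.80 K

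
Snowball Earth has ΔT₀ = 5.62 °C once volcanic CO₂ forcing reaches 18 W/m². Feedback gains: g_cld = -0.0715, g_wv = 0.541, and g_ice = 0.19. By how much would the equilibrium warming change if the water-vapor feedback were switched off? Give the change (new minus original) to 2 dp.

-10.13 °C

Original: g = 0.6595, ΔT = 5.62/(1−0.6595) = 16.5051 °C.
Without water-vapor: g' = 0.1185, ΔT' = 5.62/(1−0.1185) = 6.3755 °C.
Change = 6.3755 − 16.5051 = -10.13 °C.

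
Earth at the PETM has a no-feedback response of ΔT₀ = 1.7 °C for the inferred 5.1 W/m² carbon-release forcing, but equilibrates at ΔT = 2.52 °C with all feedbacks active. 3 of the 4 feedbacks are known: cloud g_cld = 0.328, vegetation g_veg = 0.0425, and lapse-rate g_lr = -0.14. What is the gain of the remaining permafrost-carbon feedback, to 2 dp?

0.09

Amplification A = ΔT/ΔT₀ = 2.52/1.7 = 1.482.
Total gain g = 1 − 1/A = 1 − 1/1.482 = 0.3252.
Known gains sum to 0.328 + 0.0425 − 0.14 = 0.2305.
g_pf = 0.3252 − 0.2305 = 0.09.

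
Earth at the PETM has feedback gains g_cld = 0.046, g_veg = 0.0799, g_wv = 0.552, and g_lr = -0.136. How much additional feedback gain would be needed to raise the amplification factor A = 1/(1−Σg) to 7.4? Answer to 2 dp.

0.32

Current total gain = 0.5419.
Target gain for A = 7.4: g* = 1 − 1/7.4 = 0.8649.
Additional gain needed = 0.8649 − 0.5419 = 0.32.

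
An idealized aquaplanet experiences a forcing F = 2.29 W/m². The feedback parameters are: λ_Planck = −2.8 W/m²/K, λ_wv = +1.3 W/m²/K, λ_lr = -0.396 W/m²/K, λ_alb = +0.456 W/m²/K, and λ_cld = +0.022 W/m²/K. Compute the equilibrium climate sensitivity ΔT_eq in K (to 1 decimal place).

Net feedback parameter λ = (−2.8) + (+1.3) + (-0.396) + (+0.456) + (+0.022) = -1.418 W/m²/K.
ΔT = −F/λ = −2.29/(-1.418) = 1.6 K.

1.6 K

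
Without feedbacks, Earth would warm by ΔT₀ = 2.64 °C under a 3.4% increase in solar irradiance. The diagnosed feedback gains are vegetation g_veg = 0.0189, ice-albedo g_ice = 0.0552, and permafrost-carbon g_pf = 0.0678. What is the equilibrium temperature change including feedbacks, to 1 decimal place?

Total gain g = 0.0189 + 0.0552 + 0.0678 = 0.1419.
Amplification A = 1/(1 − 0.1419) = 1.165.
ΔT = 2.64 × 1.165 = 3.1 °C.

3.1 °C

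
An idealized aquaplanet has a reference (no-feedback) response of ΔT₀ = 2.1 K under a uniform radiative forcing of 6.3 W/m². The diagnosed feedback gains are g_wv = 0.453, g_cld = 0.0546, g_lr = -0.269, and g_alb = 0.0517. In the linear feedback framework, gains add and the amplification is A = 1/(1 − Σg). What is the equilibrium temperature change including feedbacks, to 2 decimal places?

2.96 K

Total gain g = 0.453 + 0.0546 − 0.269 + 0.0517 = 0.2903.
Amplification A = 1/(1 − 0.2903) = 1.409.
ΔT = 2.1 × 1.409 = 2.96 K.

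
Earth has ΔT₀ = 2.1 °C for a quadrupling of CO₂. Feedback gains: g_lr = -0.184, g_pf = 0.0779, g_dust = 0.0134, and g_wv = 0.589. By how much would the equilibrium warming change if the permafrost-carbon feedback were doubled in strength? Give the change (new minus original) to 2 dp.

0.76 °C

Original: g = 0.4963, ΔT = 2.1/(1−0.4963) = 4.1691 °C.
With doubled permafrost-carbon: g' = 0.5742, ΔT' = 2.1/(1−0.5742) = 4.9319 °C.
Change = 4.9319 − 4.1691 = 0.76 °C.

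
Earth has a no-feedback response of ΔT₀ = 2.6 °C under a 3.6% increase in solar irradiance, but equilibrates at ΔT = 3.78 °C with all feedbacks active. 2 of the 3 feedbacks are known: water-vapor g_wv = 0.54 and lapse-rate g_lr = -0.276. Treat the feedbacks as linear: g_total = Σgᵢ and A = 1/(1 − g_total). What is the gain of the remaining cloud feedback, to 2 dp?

0.05

Amplification A = ΔT/ΔT₀ = 3.78/2.6 = 1.454.
Total gain g = 1 − 1/A = 1 − 1/1.454 = 0.3122.
Known gains sum to 0.54 − 0.276 = 0.264.
g_cld = 0.3122 − 0.264 = 0.05.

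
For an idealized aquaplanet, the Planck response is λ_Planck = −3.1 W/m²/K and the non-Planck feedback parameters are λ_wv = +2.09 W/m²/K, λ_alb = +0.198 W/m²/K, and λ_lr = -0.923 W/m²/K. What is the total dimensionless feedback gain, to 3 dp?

0.440

Convert to gains: g_wv = 2.09/3.1 = 0.6742; g_alb = 0.198/3.1 = 0.06387; g_lr = -0.923/3.1 = -0.2977.
Total gain g = 0.44037.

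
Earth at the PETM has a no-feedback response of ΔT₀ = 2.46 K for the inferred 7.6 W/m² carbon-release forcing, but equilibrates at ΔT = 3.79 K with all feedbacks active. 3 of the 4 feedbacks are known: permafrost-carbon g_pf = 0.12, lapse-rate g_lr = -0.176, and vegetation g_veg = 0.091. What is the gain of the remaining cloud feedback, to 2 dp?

Amplification A = ΔT/ΔT₀ = 3.79/2.46 = 1.541.
Total gain g = 1 − 1/A = 1 − 1/1.541 = 0.3511.
Known gains sum to 0.12 − 0.176 + 0.091 = 0.035.
g_cld = 0.3511 − 0.035 = 0.32.

0.32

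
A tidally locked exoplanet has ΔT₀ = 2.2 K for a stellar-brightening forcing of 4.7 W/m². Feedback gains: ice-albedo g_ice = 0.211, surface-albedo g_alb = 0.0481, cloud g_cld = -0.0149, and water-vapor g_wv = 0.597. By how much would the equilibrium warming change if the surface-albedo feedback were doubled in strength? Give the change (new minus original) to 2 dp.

6.02 K

Original: g = 0.8412, ΔT = 2.2/(1−0.8412) = 13.8539 K.
With doubled surface-albedo: g' = 0.8893, ΔT' = 2.2/(1−0.8893) = 19.8735 K.
Change = 19.8735 − 13.8539 = 6.02 K.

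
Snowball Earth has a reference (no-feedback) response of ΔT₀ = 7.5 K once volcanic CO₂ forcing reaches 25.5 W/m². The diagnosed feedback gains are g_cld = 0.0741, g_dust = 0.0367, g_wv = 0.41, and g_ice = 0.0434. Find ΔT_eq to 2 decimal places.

17.21 K

Total gain g = 0.0741 + 0.0367 + 0.41 + 0.0434 = 0.5642.
Amplification A = 1/(1 − 0.5642) = 2.295.
ΔT = 7.5 × 2.295 = 17.21 K.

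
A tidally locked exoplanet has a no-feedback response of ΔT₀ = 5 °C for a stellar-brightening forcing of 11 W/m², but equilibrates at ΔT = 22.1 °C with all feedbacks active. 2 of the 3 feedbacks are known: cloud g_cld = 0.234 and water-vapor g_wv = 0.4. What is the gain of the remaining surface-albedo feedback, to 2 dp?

Amplification A = ΔT/ΔT₀ = 22.1/5 = 4.42.
Total gain g = 1 − 1/A = 1 − 1/4.42 = 0.7738.
Known gains sum to 0.234 + 0.4 = 0.634.
g_alb = 0.7738 − 0.634 = 0.14.

0.14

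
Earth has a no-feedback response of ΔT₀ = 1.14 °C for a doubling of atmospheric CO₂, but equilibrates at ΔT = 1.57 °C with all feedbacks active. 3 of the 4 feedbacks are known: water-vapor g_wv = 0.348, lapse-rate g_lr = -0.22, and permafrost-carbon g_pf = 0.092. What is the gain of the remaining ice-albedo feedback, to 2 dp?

0.05

Amplification A = ΔT/ΔT₀ = 1.57/1.14 = 1.377.
Total gain g = 1 − 1/A = 1 − 1/1.377 = 0.2738.
Known gains sum to 0.348 − 0.22 + 0.092 = 0.22.
g_ice = 0.2738 − 0.22 = 0.05.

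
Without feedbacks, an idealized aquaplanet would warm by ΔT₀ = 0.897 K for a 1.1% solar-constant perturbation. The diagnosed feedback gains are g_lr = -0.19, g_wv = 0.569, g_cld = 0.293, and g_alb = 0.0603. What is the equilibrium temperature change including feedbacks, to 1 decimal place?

Total gain g = -0.19 + 0.569 + 0.293 + 0.0603 = 0.7323.
Amplification A = 1/(1 − 0.7323) = 3.736.
ΔT = 0.897 × 3.736 = 3.4 K.

3.4 K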